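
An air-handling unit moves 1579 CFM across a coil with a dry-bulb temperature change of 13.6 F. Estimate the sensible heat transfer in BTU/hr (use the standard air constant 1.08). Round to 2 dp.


Q = 1.08 * 1579 * 13.6 = 23192.35 BTU/hr

23192.35 BTU/hr


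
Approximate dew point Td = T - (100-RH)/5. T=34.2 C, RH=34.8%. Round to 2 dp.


Td = 34.2 - (100-34.8)/5 = 21.16 C

21.16 C


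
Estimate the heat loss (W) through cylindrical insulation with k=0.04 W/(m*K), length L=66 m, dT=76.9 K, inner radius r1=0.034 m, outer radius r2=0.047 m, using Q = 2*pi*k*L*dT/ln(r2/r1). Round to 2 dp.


Q = 2*pi*0.04*66*76.9/ln(0.047/0.034) = 3939.59 W

3939.59 W


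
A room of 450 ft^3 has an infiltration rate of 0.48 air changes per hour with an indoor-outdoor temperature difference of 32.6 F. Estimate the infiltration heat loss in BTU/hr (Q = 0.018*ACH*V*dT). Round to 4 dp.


Q = 0.018 * 0.48 * 450 * 32.6 = 126.7488 BTU/hr

126.7488 BTU/hr


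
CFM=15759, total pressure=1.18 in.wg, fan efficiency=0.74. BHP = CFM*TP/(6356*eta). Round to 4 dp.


BHP = 15759 * 1.18 / (6356 * 0.74) = 3.9536 hp

3.9536 hp


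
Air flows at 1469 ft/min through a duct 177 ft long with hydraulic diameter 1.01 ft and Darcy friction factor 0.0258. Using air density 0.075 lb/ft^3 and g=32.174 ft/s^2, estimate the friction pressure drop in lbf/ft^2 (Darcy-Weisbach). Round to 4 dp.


v_fps = 1469/60 = 24.4833 ft/s
dp = 0.0258*(177/1.01)*0.075*24.4833^2/(2*32.174) = 3.1589 lbf/ft^2

3.1589 lbf/ft^2


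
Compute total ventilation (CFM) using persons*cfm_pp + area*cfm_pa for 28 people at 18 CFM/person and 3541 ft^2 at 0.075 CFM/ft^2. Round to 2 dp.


Total = 28*18 + 3541*0.075 = 769.58 CFM

769.58 CFM


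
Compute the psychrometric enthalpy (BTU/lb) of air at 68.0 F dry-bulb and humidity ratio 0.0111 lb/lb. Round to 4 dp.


h = 0.24*68.0 + 0.0111*(1061+0.444*68.0) = 28.4322 BTU/lb

28.4322 BTU/lb


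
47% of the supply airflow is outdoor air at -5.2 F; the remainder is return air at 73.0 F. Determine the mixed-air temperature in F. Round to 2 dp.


T_mix = 0.47*(-5.2) + 0.53*73.0 = 36.25 F

36.25 F


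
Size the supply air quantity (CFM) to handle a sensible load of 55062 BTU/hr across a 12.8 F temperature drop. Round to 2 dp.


CFM = 55062 / (1.08 * 12.8) = 3983.07

3983.07 CFM


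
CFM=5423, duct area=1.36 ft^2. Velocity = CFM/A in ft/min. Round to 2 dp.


V = 5423 / 1.36 = 3987.50 ft/min

3987.50 ft/min


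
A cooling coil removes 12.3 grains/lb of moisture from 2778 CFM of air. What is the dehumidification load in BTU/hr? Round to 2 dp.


Q = 0.68 * 2778 * 12.3 = 23235.19 BTU/hr

23235.19 BTU/hr


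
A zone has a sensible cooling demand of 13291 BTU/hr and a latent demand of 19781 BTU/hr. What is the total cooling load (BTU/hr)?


Qt = 13291 + 19781 = 33072 BTU/hr

33072 BTU/hr


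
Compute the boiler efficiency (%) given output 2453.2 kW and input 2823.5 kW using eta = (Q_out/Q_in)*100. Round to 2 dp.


eta = (2453.2/2823.5)*100 = 86.89 %

86.89 %


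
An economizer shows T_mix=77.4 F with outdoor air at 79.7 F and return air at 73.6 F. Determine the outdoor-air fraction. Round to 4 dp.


frac = (77.4 - 73.6) / (79.7 - 73.6) = 0.6230

0.6230


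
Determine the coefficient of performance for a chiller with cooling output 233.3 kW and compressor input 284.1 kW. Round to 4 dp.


COP = 233.3 / 284.1 = 0.8212

0.8212


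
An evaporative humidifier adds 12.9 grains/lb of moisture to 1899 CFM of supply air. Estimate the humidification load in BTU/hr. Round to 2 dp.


Q = 0.68 * 1899 * 12.9 = 16658.03 BTU/hr

16658.03 BTU/hr


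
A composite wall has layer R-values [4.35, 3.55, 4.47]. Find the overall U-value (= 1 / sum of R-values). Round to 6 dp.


R_total = 4.35 + 3.55 + 4.47 = 12.37
U = 1/12.37 = 0.080841

0.080841


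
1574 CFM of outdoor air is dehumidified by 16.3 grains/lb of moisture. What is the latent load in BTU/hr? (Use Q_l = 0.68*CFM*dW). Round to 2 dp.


Q = 0.68 * 1574 * 16.3 = 17446.22 BTU/hr

17446.22 BTU/hr


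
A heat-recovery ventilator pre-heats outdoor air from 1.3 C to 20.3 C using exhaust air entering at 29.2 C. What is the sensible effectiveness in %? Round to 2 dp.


eff = (20.3-1.3)/(29.2-1.3)*100 = 68.10 %

68.10 %


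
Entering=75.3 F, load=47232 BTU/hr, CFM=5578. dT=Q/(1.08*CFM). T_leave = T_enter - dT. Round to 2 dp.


dT = 47232/(1.08*5578) = 7.8403
T_leave = 75.3 - 7.8403 = 67.46 F

67.46 F


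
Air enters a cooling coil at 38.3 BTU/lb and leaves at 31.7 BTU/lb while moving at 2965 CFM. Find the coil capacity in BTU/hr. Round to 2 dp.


Q = 4.5 * 2965 * (38.3 - 31.7) = 88060.50 BTU/hr

88060.50 BTU/hr


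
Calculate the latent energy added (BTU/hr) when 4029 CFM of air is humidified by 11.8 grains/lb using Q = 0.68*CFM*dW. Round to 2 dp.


Q = 0.68 * 4029 * 11.8 = 32328.70 BTU/hr

32328.70 BTU/hr


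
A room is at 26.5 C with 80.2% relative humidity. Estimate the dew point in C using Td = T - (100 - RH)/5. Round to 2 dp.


Td = 26.5 - (100-80.2)/5 = 22.54 C

22.54 C


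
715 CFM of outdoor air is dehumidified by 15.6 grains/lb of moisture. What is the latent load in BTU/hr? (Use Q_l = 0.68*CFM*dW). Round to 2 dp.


Q = 0.68 * 715 * 15.6 = 7584.72 BTU/hr

7584.72 BTU/hr


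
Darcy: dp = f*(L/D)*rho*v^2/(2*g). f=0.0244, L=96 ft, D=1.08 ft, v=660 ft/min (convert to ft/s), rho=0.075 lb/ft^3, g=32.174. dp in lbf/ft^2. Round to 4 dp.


v_fps = 660/60 = 11.0 ft/s
dp = 0.0244*(96/1.08)*0.075*11.0^2/(2*32.174) = 0.3059 lbf/ft^2

0.3059 lbf/ft^2


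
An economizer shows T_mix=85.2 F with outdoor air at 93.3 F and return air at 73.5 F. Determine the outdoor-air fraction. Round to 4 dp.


frac = (85.2 - 73.5) / (93.3 - 73.5) = 0.5909

0.5909


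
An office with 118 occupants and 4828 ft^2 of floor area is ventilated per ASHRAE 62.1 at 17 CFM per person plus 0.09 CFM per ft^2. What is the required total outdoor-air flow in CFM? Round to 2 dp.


Total = 118*17 + 4828*0.09 = 2440.52 CFM

2440.52 CFM


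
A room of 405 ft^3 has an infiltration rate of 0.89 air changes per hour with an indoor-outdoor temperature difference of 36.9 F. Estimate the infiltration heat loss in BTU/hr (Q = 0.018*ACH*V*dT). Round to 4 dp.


Q = 0.018 * 0.89 * 405 * 36.9 = 239.4109 BTU/hr

239.4109 BTU/hr


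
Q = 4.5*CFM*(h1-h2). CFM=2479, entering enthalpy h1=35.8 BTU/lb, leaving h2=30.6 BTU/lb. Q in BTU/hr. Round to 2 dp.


Q = 4.5 * 2479 * (35.8 - 30.6) = 58008.60 BTU/hr

58008.60 BTU/hr


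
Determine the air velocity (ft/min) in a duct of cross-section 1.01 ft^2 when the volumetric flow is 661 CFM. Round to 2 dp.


V = 661 / 1.01 = 654.46 ft/min

654.46 ft/min


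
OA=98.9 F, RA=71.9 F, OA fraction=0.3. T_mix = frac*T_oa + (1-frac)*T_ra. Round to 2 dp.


T_mix = 0.3*98.9 + 0.7*71.9 = 80.00 F

80.00 F


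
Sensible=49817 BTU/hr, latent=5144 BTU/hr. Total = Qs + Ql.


Qt = 49817 + 5144 = 54961 BTU/hr

54961 BTU/hr


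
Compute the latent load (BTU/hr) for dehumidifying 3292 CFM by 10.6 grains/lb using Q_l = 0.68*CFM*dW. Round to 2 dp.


Q = 0.68 * 3292 * 10.6 = 23728.74 BTU/hr

23728.74 BTU/hr


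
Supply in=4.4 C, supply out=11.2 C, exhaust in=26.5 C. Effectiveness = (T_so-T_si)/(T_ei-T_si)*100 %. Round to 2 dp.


eff = (11.2-4.4)/(26.5-4.4)*100 = 30.77 %

30.77 %


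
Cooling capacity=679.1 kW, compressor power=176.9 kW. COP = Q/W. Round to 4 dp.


COP = 679.1 / 176.9 = 3.8389

3.8389


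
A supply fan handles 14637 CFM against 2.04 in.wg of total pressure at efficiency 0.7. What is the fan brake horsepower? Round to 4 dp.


BHP = 14637 * 2.04 / (6356 * 0.7) = 6.7112 hp

6.7112 hp


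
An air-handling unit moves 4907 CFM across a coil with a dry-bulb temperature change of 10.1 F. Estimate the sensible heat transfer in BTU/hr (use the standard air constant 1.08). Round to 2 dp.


Q = 1.08 * 4907 * 10.1 = 53525.56 BTU/hr

53525.56 BTU/hr


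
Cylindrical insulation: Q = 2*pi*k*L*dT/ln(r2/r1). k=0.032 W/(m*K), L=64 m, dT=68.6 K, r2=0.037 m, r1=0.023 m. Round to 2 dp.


Q = 2*pi*0.032*64*68.6/ln(0.037/0.023) = 1856.75 W

1856.75 W


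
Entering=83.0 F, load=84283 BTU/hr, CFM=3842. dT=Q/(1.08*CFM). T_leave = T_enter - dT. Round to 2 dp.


dT = 84283/(1.08*3842) = 20.3123
T_leave = 83.0 - 20.3123 = 62.69 F

62.69 F


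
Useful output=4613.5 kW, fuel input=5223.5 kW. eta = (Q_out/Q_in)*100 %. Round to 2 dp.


eta = (4613.5/5223.5)*100 = 88.32 %

88.32 %


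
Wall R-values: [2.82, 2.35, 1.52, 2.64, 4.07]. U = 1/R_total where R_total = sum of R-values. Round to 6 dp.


R_total = 2.82 + 2.35 + 1.52 + 2.64 + 4.07 = 13.40
U = 1/13.40 = 0.074627

0.074627


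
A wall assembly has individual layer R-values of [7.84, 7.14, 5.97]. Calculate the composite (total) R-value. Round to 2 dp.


R_total = 7.84 + 7.14 + 5.97 = 20.95

20.95


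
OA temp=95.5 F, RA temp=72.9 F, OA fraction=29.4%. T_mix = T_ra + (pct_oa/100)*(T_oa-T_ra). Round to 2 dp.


T_mix = 72.9 + (29.4/100)*(95.5-72.9) = 79.54 F

79.54 F


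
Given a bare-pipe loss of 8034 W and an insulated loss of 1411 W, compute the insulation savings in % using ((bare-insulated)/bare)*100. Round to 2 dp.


Savings = ((8034-1411)/8034)*100 = 82.44 %

82.44 %


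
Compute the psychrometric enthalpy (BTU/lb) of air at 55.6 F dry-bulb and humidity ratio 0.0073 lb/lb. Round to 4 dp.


h = 0.24*55.6 + 0.0073*(1061+0.444*55.6) = 21.2695 BTU/lb

21.2695 BTU/lb


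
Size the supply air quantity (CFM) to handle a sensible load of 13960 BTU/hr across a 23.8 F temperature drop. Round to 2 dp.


CFM = 13960 / (1.08 * 23.8) = 543.11

543.11 CFM


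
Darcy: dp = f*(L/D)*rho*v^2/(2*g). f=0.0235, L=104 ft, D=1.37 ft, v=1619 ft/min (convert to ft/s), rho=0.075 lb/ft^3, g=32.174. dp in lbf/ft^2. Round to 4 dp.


v_fps = 1619/60 = 26.9833 ft/s
dp = 0.0235*(104/1.37)*0.075*26.9833^2/(2*32.174) = 1.5139 lbf/ft^2

1.5139 lbf/ft^2


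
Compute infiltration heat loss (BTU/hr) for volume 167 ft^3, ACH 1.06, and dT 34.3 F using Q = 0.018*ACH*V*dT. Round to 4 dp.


Q = 0.018 * 1.06 * 167 * 34.3 = 109.2921 BTU/hr

109.2921 BTU/hr


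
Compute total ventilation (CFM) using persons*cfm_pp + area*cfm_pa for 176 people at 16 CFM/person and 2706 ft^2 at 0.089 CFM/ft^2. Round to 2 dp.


Total = 176*16 + 2706*0.089 = 3056.83 CFM

3056.83 CFM


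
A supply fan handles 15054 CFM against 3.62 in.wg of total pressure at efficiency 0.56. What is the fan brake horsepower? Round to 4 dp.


BHP = 15054 * 3.62 / (6356 * 0.56) = 15.3105 hp

15.3105 hp


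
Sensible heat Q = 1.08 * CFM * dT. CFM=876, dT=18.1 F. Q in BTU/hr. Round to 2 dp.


Q = 1.08 * 876 * 18.1 = 17124.05 BTU/hr

17124.05 BTU/hr


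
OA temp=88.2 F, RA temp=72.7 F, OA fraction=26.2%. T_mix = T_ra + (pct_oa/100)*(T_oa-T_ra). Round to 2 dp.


T_mix = 72.7 + (26.2/100)*(88.2-72.7) = 76.76 F

76.76 F


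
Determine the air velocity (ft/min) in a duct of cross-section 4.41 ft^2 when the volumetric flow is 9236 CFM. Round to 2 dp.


V = 9236 / 4.41 = 2094.33 ft/min

2094.33 ft/min


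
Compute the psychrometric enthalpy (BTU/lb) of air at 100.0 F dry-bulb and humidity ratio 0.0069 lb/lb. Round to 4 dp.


h = 0.24*100.0 + 0.0069*(1061+0.444*100.0) = 31.6273 BTU/lb

31.6273 BTU/lb


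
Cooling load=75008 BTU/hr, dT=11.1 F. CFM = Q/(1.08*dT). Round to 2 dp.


CFM = 75008 / (1.08 * 11.1) = 6256.92

6256.92 CFM


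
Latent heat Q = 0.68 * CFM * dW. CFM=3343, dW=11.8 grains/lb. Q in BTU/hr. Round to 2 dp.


Q = 0.68 * 3343 * 11.8 = 26824.23 BTU/hr

26824.23 BTU/hr


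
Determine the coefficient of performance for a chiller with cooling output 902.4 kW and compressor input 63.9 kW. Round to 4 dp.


COP = 902.4 / 63.9 = 14.1221

14.1221


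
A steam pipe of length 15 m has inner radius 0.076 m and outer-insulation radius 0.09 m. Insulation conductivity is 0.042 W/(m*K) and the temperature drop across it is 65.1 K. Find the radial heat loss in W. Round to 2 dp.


Q = 2*pi*0.042*15*65.1/ln(0.09/0.076) = 1524.12 W

1524.12 W


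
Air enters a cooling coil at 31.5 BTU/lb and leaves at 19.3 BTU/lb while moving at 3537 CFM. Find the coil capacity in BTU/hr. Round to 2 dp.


Q = 4.5 * 3537 * (31.5 - 19.3) = 194181.30 BTU/hr

194181.30 BTU/hr


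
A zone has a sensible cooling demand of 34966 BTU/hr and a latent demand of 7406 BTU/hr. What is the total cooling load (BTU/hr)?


Qt = 34966 + 7406 = 42372 BTU/hr

42372 BTU/hr


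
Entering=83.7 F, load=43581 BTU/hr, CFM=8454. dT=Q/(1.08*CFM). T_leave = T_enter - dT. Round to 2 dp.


dT = 43581/(1.08*8454) = 4.7732
T_leave = 83.7 - 4.7732 = 78.93 F

78.93 F


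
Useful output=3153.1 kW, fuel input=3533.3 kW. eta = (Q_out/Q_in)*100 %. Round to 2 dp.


eta = (3153.1/3533.3)*100 = 89.24 %

89.24 %


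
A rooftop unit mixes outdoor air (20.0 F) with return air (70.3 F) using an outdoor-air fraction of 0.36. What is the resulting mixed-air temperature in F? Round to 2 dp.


T_mix = 0.36*20.0 + 0.64*70.3 = 52.19 F

52.19 F


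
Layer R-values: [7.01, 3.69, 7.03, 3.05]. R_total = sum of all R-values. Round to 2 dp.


R_total = 7.01 + 3.69 + 7.03 + 3.05 = 20.78

20.78


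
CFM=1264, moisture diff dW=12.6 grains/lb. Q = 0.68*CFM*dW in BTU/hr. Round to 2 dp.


Q = 0.68 * 1264 * 12.6 = 10829.95 BTU/hr

10829.95 BTU/hr


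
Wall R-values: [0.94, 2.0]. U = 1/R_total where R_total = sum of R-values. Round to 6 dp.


R_total = 0.94 + 2.0 = 2.94
U = 1/2.94 = 0.340136

0.340136


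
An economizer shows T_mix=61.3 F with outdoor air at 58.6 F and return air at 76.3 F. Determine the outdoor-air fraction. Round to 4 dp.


frac = (61.3 - 76.3) / (58.6 - 76.3) = 0.8475

0.8475


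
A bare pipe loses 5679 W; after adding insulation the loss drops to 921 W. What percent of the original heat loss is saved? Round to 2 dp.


Savings = ((5679-921)/5679)*100 = 83.78 %

83.78 %


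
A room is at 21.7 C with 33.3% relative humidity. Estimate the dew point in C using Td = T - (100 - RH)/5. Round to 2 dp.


Td = 21.7 - (100-33.3)/5 = 8.36 C

8.36 C


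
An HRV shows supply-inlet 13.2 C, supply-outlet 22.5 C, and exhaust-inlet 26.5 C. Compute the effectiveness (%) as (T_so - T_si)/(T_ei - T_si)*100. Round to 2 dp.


eff = (22.5-13.2)/(26.5-13.2)*100 = 69.92 %

69.92 %


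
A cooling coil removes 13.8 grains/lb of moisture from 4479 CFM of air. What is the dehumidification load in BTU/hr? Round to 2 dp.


Q = 0.68 * 4479 * 13.8 = 42030.94 BTU/hr

42030.94 BTU/hr


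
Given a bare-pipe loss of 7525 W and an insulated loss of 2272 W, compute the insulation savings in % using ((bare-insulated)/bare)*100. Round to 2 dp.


Savings = ((7525-2272)/7525)*100 = 69.81 %

69.81 %


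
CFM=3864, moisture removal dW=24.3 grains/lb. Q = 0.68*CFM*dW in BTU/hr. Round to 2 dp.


Q = 0.68 * 3864 * 24.3 = 63848.74 BTU/hr

63848.74 BTU/hr


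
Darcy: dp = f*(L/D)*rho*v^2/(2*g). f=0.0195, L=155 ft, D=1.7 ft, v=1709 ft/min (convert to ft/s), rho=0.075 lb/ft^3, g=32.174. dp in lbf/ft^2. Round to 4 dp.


v_fps = 1709/60 = 28.4833 ft/s
dp = 0.0195*(155/1.7)*0.075*28.4833^2/(2*32.174) = 1.6812 lbf/ft^2

1.6812 lbf/ft^2


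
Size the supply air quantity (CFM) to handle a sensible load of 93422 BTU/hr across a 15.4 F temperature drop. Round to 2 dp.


CFM = 93422 / (1.08 * 15.4) = 5617.00

5617.00 CFM


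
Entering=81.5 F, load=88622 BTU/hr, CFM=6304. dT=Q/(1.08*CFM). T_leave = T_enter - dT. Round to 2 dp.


dT = 88622/(1.08*6304) = 13.0167
T_leave = 81.5 - 13.0167 = 68.48 F

68.48 F


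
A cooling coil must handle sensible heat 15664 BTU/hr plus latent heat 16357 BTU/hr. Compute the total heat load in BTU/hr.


Qt = 15664 + 16357 = 32021 BTU/hr

32021 BTU/hr


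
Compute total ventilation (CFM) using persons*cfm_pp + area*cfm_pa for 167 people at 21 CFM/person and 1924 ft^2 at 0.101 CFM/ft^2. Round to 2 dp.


Total = 167*21 + 1924*0.101 = 3701.32 CFM

3701.32 CFM


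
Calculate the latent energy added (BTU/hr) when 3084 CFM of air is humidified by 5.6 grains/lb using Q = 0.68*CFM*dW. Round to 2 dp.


Q = 0.68 * 3084 * 5.6 = 11743.87 BTU/hr

11743.87 BTU/hr


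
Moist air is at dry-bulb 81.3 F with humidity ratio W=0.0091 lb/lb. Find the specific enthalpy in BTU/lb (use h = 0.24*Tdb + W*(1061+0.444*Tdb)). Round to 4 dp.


h = 0.24*81.3 + 0.0091*(1061+0.444*81.3) = 29.4956 BTU/lb

29.4956 BTU/lb


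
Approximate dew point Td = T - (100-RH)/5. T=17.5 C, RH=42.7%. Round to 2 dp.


Td = 17.5 - (100-42.7)/5 = 6.04 C

6.04 C


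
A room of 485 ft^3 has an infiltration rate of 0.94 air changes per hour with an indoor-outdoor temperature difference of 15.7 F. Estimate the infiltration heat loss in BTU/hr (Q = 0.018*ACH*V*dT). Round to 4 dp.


Q = 0.018 * 0.94 * 485 * 15.7 = 128.8373 BTU/hr

128.8373 BTU/hr


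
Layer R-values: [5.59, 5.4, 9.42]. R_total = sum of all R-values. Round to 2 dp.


R_total = 5.59 + 5.4 + 9.42 = 20.41

20.41


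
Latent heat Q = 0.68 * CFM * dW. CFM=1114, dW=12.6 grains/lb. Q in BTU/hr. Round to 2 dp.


Q = 0.68 * 1114 * 12.6 = 9544.75 BTU/hr

9544.75 BTU/hr


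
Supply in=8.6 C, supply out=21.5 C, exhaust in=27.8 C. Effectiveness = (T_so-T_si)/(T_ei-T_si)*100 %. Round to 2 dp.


eff = (21.5-8.6)/(27.8-8.6)*100 = 67.19 %

67.19 %


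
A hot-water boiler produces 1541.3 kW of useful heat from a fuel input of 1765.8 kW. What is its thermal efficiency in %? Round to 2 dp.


eta = (1541.3/1765.8)*100 = 87.29 %

87.29 %


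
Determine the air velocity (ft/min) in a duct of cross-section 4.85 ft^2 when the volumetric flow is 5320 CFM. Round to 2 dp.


V = 5320 / 4.85 = 1096.91 ft/min

1096.91 ft/min


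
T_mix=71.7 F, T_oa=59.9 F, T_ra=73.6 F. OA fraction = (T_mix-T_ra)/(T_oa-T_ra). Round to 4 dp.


frac = (71.7 - 73.6) / (59.9 - 73.6) = 0.1387

0.1387


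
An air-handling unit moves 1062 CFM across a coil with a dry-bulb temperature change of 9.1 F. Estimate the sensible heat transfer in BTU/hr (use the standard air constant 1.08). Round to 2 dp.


Q = 1.08 * 1062 * 9.1 = 10437.34 BTU/hr

10437.34 BTU/hr


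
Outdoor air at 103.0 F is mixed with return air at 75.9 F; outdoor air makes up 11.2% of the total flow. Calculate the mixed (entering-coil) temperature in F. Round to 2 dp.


T_mix = 75.9 + (11.2/100)*(103.0-75.9) = 78.94 F

78.94 F


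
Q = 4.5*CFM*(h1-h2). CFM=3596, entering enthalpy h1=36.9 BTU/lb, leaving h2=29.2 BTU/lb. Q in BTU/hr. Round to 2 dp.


Q = 4.5 * 3596 * (36.9 - 29.2) = 124601.40 BTU/hr

124601.40 BTU/hr


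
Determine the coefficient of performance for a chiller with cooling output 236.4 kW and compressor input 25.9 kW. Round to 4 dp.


COP = 236.4 / 25.9 = 9.1274

9.1274


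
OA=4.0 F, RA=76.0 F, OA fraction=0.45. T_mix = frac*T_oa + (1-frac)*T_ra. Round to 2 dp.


T_mix = 0.45*4.0 + 0.55*76.0 = 43.60 F

43.60 F


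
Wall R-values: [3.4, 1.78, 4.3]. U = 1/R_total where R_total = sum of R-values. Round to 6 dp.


R_total = 3.4 + 1.78 + 4.3 = 9.48
U = 1/9.48 = 0.105485

0.105485


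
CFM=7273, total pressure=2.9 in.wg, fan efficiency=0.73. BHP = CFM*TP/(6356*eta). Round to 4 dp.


BHP = 7273 * 2.9 / (6356 * 0.73) = 4.5457 hp

4.5457 hp


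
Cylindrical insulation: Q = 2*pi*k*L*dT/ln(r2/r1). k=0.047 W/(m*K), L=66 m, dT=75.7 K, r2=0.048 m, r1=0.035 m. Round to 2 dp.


Q = 2*pi*0.047*66*75.7/ln(0.048/0.035) = 4671.24 W

4671.24 W


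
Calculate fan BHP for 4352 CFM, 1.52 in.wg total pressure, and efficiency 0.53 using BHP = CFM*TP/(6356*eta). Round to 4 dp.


BHP = 4352 * 1.52 / (6356 * 0.53) = 1.9637 hp

1.9637 hp


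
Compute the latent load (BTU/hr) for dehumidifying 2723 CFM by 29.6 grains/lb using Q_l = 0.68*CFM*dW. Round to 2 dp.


Q = 0.68 * 2723 * 29.6 = 54808.54 BTU/hr

54808.54 BTU/hr


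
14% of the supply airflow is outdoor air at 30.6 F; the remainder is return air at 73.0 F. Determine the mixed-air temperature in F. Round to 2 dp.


T_mix = 0.14*30.6 + 0.86*73.0 = 67.06 F

67.06 F


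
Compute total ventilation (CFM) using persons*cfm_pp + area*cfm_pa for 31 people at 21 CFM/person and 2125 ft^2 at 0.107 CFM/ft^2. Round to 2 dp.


Total = 31*21 + 2125*0.107 = 878.38 CFM

878.38 CFM


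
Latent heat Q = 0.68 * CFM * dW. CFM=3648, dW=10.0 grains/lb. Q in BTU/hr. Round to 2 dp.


Q = 0.68 * 3648 * 10.0 = 24806.40 BTU/hr

24806.40 BTU/hr


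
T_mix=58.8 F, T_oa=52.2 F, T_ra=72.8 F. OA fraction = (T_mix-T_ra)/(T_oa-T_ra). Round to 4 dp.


frac = (58.8 - 72.8) / (52.2 - 72.8) = 0.6796

0.6796


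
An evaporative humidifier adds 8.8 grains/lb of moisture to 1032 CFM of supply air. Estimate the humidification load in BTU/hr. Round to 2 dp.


Q = 0.68 * 1032 * 8.8 = 6175.49 BTU/hr

6175.49 BTU/hr


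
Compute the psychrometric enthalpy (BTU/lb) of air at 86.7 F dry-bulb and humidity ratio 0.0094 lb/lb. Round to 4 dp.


h = 0.24*86.7 + 0.0094*(1061+0.444*86.7) = 31.1433 BTU/lb

31.1433 BTU/lb


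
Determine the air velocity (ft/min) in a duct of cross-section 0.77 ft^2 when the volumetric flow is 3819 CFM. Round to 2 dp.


V = 3819 / 0.77 = 4959.74 ft/min

4959.74 ft/min


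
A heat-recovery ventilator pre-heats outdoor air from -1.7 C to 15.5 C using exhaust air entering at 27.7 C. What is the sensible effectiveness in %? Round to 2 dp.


eff = (15.5-(-1.7))/(27.7-(-1.7))*100 = 58.50 %

58.50 %


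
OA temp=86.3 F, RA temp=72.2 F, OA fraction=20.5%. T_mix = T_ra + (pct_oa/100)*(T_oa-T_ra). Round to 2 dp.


T_mix = 72.2 + (20.5/100)*(86.3-72.2) = 75.09 F

75.09 F


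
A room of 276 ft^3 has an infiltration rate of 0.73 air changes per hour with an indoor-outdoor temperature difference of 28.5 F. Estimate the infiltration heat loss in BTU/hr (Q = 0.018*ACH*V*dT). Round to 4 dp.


Q = 0.018 * 0.73 * 276 * 28.5 = 103.3592 BTU/hr

103.3592 BTU/hr


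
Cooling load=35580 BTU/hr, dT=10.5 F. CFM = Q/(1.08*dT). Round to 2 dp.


CFM = 35580 / (1.08 * 10.5) = 3137.57

3137.57 CFM


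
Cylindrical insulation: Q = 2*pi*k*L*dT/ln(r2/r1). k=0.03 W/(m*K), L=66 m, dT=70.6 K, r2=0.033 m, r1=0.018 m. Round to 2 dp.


Q = 2*pi*0.03*66*70.6/ln(0.033/0.018) = 1449.04 W

1449.04 W


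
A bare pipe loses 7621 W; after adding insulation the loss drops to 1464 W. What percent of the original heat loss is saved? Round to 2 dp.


Savings = ((7621-1464)/7621)*100 = 80.79 %

80.79 %


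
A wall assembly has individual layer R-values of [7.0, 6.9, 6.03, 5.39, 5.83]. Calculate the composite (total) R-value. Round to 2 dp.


R_total = 7.0 + 6.9 + 6.03 + 5.39 + 5.83 = 31.15

31.15


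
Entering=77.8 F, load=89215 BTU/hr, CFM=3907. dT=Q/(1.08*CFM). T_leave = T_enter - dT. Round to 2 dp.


dT = 89215/(1.08*3907) = 21.1432
T_leave = 77.8 - 21.1432 = 56.66 F

56.66 F


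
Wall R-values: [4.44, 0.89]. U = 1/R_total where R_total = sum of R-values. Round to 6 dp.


R_total = 4.44 + 0.89 = 5.33
U = 1/5.33 = 0.187617

0.187617


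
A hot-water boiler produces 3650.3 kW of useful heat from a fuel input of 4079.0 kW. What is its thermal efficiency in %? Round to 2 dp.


eta = (3650.3/4079.0)*100 = 89.49 %

89.49 %


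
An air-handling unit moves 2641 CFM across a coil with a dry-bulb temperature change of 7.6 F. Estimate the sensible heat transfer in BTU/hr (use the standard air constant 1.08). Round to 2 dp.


Q = 1.08 * 2641 * 7.6 = 21677.33 BTU/hr

21677.33 BTU/hr


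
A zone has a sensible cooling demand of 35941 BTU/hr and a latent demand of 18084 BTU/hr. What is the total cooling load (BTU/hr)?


Qt = 35941 + 18084 = 54025 BTU/hr

54025 BTU/hr


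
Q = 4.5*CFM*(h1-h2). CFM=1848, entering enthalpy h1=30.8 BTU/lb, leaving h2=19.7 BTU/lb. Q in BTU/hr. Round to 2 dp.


Q = 4.5 * 1848 * (30.8 - 19.7) = 92307.60 BTU/hr

92307.60 BTU/hr


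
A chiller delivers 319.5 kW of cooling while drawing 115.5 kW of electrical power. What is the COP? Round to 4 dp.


COP = 319.5 / 115.5 = 2.7662

2.7662


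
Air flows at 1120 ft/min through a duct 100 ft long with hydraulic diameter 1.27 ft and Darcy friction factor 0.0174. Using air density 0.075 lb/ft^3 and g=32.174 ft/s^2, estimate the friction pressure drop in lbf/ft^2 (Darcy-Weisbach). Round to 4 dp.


v_fps = 1120/60 = 18.6667 ft/s
dp = 0.0174*(100/1.27)*0.075*18.6667^2/(2*32.174) = 0.5564 lbf/ft^2

0.5564 lbf/ft^2


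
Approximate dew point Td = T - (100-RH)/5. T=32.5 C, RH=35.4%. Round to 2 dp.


Td = 32.5 - (100-35.4)/5 = 19.58 C

19.58 C


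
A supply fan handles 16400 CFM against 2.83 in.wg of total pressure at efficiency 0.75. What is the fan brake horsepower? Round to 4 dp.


BHP = 16400 * 2.83 / (6356 * 0.75) = 9.7361 hp

9.7361 hp


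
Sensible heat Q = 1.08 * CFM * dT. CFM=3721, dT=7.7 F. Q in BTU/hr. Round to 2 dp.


Q = 1.08 * 3721 * 7.7 = 30943.84 BTU/hr

30943.84 BTU/hr


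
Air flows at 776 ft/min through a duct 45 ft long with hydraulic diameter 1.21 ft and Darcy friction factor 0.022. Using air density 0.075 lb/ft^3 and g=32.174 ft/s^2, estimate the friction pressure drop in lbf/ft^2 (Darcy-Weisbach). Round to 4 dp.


v_fps = 776/60 = 12.9333 ft/s
dp = 0.022*(45/1.21)*0.075*12.9333^2/(2*32.174) = 0.1595 lbf/ft^2

0.1595 lbf/ft^2


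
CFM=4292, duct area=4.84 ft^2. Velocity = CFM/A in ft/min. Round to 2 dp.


V = 4292 / 4.84 = 886.78 ft/min

886.78 ft/min


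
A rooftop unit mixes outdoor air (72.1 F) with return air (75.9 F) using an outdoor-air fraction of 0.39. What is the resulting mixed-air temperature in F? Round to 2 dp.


T_mix = 0.39*72.1 + 0.61*75.9 = 74.42 F

74.42 F


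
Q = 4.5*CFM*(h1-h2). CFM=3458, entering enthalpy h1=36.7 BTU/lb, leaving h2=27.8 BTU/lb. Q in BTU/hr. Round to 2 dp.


Q = 4.5 * 3458 * (36.7 - 27.8) = 138492.90 BTU/hr

138492.90 BTU/hr


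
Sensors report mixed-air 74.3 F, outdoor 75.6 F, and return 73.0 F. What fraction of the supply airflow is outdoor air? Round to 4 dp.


frac = (74.3 - 73.0) / (75.6 - 73.0) = 0.5000

0.5000


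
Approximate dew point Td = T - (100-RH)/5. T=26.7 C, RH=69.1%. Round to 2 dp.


Td = 26.7 - (100-69.1)/5 = 20.52 C

20.52 C


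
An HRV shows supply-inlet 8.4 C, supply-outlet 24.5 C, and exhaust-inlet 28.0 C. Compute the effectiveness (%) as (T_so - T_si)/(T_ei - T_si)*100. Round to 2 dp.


eff = (24.5-8.4)/(28.0-8.4)*100 = 82.14 %

82.14 %


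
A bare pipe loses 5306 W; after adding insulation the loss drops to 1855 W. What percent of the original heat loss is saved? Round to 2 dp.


Savings = ((5306-1855)/5306)*100 = 65.04 %

65.04 %


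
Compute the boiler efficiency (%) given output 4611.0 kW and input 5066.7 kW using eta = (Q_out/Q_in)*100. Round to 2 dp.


eta = (4611.0/5066.7)*100 = 91.01 %

91.01 %


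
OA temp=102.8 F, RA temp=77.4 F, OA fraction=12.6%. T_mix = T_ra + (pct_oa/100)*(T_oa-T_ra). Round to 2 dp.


T_mix = 77.4 + (12.6/100)*(102.8-77.4) = 80.60 F

80.60 F


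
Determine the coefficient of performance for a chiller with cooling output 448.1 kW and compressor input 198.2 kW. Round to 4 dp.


COP = 448.1 / 198.2 = 2.2608

2.2608


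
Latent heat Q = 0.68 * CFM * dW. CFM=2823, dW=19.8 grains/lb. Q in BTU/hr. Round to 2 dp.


Q = 0.68 * 2823 * 19.8 = 38008.87 BTU/hr

38008.87 BTU/hr


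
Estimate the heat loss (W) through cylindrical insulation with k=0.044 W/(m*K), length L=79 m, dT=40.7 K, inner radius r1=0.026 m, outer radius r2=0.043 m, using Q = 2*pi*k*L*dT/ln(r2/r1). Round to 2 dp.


Q = 2*pi*0.044*79*40.7/ln(0.043/0.026) = 1766.84 W

1766.84 W


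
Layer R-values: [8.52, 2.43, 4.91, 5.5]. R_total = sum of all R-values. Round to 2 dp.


R_total = 8.52 + 2.43 + 4.91 + 5.5 = 21.36

21.36


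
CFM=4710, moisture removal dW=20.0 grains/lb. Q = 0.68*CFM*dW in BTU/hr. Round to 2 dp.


Q = 0.68 * 4710 * 20.0 = 64056.00 BTU/hr

64056.00 BTU/hr


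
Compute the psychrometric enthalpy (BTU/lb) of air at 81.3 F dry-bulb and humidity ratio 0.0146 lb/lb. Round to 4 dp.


h = 0.24*81.3 + 0.0146*(1061+0.444*81.3) = 35.5296 BTU/lb

35.5296 BTU/lb


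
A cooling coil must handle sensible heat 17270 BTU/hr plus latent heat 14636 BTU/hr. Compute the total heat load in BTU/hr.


Qt = 17270 + 14636 = 31906 BTU/hr

31906 BTU/hr


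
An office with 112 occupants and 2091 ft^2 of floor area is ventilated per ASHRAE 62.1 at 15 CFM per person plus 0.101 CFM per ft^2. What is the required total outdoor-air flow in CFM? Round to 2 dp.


Total = 112*15 + 2091*0.101 = 1891.19 CFM

1891.19 CFM


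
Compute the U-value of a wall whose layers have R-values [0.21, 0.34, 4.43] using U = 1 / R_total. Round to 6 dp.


R_total = 0.21 + 0.34 + 4.43 = 4.98
U = 1/4.98 = 0.200803

0.200803


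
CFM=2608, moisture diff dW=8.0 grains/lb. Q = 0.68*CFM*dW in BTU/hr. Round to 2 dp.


Q = 0.68 * 2608 * 8.0 = 14187.52 BTU/hr

14187.52 BTU/hr


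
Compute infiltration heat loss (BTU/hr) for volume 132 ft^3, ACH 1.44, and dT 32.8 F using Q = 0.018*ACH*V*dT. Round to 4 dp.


Q = 0.018 * 1.44 * 132 * 32.8 = 112.2232 BTU/hr

112.2232 BTU/hr


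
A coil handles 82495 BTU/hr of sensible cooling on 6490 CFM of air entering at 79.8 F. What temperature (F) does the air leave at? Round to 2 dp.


dT = 82495/(1.08*6490) = 11.7695
T_leave = 79.8 - 11.7695 = 68.03 F

68.03 F


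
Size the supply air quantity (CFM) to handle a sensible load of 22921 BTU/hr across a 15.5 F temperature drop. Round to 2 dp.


CFM = 22921 / (1.08 * 15.5) = 1369.24

1369.24 CFM


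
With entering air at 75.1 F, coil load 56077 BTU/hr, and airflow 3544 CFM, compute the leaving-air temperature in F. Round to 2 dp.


dT = 56077/(1.08*3544) = 14.6510
T_leave = 75.1 - 14.6510 = 60.45 F

60.45 F


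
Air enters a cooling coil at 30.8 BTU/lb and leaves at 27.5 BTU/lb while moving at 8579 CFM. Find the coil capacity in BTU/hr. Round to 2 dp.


Q = 4.5 * 8579 * (30.8 - 27.5) = 127398.15 BTU/hr

127398.15 BTU/hr


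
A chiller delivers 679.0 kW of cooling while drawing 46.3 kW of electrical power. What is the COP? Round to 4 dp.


COP = 679.0 / 46.3 = 14.6652

14.6652


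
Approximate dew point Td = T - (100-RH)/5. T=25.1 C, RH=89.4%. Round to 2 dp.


Td = 25.1 - (100-89.4)/5 = 22.98 C

22.98 C


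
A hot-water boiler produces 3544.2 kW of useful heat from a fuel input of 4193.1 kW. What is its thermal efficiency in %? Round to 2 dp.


eta = (3544.2/4193.1)*100 = 84.52 %

84.52 %


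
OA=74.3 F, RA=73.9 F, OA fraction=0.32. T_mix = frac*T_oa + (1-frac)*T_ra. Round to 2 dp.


T_mix = 0.32*74.3 + 0.68*73.9 = 74.03 F

74.03 F


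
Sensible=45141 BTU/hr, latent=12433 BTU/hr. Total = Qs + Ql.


Qt = 45141 + 12433 = 57574 BTU/hr

57574 BTU/hr


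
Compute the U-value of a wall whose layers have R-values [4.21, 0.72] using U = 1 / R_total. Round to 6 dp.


R_total = 4.21 + 0.72 = 4.93
U = 1/4.93 = 0.202840

0.202840


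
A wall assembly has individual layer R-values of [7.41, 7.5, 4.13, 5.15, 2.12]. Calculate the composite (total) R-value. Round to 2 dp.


R_total = 7.41 + 7.5 + 4.13 + 5.15 + 2.12 = 26.31

26.31


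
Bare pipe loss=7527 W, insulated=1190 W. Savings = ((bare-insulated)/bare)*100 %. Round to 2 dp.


Savings = ((7527-1190)/7527)*100 = 84.19 %

84.19 %


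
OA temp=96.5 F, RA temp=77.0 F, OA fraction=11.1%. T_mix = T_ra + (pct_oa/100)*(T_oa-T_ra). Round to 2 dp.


T_mix = 77.0 + (11.1/100)*(96.5-77.0) = 79.16 F

79.16 F


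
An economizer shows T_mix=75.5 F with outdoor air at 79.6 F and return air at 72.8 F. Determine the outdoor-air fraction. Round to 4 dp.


frac = (75.5 - 72.8) / (79.6 - 72.8) = 0.3971

0.3971


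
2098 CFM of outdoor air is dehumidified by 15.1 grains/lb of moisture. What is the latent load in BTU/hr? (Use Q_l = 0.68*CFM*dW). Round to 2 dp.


Q = 0.68 * 2098 * 15.1 = 21542.26 BTU/hr

21542.26 BTU/hr


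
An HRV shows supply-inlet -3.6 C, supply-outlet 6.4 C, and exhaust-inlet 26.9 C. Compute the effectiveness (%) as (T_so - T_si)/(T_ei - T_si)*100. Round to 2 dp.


eff = (6.4-(-3.6))/(26.9-(-3.6))*100 = 32.79 %

32.79 %


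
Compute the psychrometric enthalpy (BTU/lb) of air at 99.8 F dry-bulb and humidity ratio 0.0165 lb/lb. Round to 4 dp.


h = 0.24*99.8 + 0.0165*(1061+0.444*99.8) = 42.1896 BTU/lb

42.1896 BTU/lb


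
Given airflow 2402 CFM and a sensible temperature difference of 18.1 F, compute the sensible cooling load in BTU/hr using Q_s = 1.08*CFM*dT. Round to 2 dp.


Q = 1.08 * 2402 * 18.1 = 46954.30 BTU/hr

46954.30 BTU/hr


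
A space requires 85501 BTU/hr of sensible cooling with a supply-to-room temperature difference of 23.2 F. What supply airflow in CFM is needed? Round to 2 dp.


CFM = 85501 / (1.08 * 23.2) = 3412.40

3412.40 CFM


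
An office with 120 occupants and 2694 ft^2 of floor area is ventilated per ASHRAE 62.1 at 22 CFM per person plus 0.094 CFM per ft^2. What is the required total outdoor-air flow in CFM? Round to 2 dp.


Total = 120*22 + 2694*0.094 = 2893.24 CFM

2893.24 CFM


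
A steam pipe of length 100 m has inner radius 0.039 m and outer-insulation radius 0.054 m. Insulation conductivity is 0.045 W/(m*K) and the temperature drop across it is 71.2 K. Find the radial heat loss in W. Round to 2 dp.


Q = 2*pi*0.045*100*71.2/ln(0.054/0.039) = 6186.21 W

6186.21 W


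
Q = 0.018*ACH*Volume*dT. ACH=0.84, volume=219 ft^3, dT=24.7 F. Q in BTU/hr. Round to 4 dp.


Q = 0.018 * 0.84 * 219 * 24.7 = 81.7886 BTU/hr

81.7886 BTU/hr


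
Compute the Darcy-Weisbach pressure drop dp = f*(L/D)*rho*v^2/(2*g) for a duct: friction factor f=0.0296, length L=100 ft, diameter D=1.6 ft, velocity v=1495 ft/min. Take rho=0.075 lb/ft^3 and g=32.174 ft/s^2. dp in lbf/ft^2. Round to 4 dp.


v_fps = 1495/60 = 24.9167 ft/s
dp = 0.0296*(100/1.6)*0.075*24.9167^2/(2*32.174) = 1.3387 lbf/ft^2

1.3387 lbf/ft^2


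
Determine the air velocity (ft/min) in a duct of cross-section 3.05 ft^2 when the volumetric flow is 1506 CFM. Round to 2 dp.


V = 1506 / 3.05 = 493.77 ft/min

493.77 ft/min


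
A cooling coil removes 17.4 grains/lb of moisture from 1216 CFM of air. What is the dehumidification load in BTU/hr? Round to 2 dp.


Q = 0.68 * 1216 * 17.4 = 14387.71 BTU/hr

14387.71 BTU/hr


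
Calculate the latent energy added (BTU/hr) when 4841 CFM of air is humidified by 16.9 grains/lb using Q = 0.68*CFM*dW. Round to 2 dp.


Q = 0.68 * 4841 * 16.9 = 55632.77 BTU/hr

55632.77 BTU/hr


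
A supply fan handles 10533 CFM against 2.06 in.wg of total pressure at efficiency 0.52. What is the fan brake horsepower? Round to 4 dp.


BHP = 10533 * 2.06 / (6356 * 0.52) = 6.5650 hp

6.5650 hp


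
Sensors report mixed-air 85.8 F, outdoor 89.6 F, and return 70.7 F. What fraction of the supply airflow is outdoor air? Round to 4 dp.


frac = (85.8 - 70.7) / (89.6 - 70.7) = 0.7989

0.7989


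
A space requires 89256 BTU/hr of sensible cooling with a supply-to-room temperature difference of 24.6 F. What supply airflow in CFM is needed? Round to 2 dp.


CFM = 89256 / (1.08 * 24.6) = 3359.53

3359.53 CFM


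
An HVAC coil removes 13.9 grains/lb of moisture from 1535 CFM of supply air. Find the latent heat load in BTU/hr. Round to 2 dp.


Q = 0.68 * 1535 * 13.9 = 14508.82 BTU/hr

14508.82 BTU/hr


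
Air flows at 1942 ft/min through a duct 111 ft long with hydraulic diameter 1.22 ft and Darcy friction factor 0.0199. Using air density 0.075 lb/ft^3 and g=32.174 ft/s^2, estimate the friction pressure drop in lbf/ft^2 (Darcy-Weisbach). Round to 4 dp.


v_fps = 1942/60 = 32.3667 ft/s
dp = 0.0199*(111/1.22)*0.075*32.3667^2/(2*32.174) = 2.2107 lbf/ft^2

2.2107 lbf/ft^2


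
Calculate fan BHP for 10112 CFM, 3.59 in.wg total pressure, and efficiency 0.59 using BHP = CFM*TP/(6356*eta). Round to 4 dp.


BHP = 10112 * 3.59 / (6356 * 0.59) = 9.6805 hp

9.6805 hp


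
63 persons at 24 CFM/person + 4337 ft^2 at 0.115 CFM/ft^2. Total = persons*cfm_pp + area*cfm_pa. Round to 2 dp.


Total = 63*24 + 4337*0.115 = 2010.76 CFM

2010.76 CFM


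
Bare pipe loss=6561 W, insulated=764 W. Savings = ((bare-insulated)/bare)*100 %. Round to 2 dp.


Savings = ((6561-764)/6561)*100 = 88.36 %

88.36 %


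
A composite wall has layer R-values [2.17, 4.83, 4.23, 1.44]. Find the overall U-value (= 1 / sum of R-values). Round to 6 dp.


R_total = 2.17 + 4.83 + 4.23 + 1.44 = 12.67
U = 1/12.67 = 0.078927

0.078927


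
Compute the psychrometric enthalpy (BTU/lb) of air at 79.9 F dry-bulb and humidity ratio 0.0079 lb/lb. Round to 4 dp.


h = 0.24*79.9 + 0.0079*(1061+0.444*79.9) = 27.8382 BTU/lb

27.8382 BTU/lb


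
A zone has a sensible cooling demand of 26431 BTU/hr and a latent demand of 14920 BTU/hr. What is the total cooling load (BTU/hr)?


Qt = 26431 + 14920 = 41351 BTU/hr

41351 BTU/hr


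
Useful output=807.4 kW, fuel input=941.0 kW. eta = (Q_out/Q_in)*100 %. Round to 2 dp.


eta = (807.4/941.0)*100 = 85.80 %

85.80 %


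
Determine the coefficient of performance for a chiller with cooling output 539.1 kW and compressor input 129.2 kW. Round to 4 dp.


COP = 539.1 / 129.2 = 4.1726

4.1726


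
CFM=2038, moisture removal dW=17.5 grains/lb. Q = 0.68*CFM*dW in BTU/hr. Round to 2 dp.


Q = 0.68 * 2038 * 17.5 = 24252.20 BTU/hr

24252.20 BTU/hr


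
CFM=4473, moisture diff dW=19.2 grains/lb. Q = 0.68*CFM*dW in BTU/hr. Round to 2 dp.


Q = 0.68 * 4473 * 19.2 = 58399.49 BTU/hr

58399.49 BTU/hr


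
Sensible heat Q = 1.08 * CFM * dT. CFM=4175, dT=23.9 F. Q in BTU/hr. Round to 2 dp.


Q = 1.08 * 4175 * 23.9 = 107765.10 BTU/hr

107765.10 BTU/hr


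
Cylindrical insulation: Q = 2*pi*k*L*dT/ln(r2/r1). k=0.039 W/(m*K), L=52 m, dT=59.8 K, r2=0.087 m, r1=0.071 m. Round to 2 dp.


Q = 2*pi*0.039*52*59.8/ln(0.087/0.071) = 3749.43 W

3749.43 W


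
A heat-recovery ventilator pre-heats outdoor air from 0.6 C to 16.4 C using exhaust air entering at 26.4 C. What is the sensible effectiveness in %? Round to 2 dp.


eff = (16.4-0.6)/(26.4-0.6)*100 = 61.24 %

61.24 %


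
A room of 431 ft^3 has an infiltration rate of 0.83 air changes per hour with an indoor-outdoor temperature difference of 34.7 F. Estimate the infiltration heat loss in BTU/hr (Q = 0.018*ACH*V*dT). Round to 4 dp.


Q = 0.018 * 0.83 * 431 * 34.7 = 223.4382 BTU/hr

223.4382 BTU/hr


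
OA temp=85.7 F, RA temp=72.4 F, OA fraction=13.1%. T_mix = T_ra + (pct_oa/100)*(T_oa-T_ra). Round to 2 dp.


T_mix = 72.4 + (13.1/100)*(85.7-72.4) = 74.14 F

74.14 F


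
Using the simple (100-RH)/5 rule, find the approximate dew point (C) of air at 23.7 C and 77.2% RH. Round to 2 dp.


Td = 23.7 - (100-77.2)/5 = 19.14 C

19.14 C


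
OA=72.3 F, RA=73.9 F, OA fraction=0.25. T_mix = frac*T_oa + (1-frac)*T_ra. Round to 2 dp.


T_mix = 0.25*72.3 + 0.75*73.9 = 73.50 F

73.50 F


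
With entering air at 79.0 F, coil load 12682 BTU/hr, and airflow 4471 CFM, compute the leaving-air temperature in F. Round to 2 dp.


dT = 12682/(1.08*4471) = 2.6264
T_leave = 79.0 - 2.6264 = 76.37 F

76.37 F


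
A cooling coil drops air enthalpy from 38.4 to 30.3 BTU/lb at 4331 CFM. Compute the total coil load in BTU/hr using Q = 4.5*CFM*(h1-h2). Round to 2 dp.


Q = 4.5 * 4331 * (38.4 - 30.3) = 157864.95 BTU/hr

157864.95 BTU/hr


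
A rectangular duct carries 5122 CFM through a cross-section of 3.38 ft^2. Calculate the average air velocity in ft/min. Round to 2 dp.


V = 5122 / 3.38 = 1515.38 ft/min

1515.38 ft/min


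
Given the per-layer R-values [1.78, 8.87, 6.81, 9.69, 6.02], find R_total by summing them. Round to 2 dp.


R_total = 1.78 + 8.87 + 6.81 + 9.69 + 6.02 = 33.17

33.17
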